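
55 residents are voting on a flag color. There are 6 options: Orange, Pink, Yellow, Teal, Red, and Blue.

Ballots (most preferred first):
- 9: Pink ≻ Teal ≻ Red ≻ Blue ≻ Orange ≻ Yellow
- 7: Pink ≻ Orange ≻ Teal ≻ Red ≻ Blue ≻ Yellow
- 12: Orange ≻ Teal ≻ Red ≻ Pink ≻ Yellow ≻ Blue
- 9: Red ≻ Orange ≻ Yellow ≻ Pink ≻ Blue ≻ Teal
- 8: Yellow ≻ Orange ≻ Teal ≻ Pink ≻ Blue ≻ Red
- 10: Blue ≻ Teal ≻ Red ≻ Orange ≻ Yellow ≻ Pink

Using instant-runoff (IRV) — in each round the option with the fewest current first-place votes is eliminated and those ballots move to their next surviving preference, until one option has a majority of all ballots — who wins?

Orange

Round 1: Orange 12, Pink 16, Yellow 8, Teal 0, Red 9, Blue 10. Teal eliminated.
Round 2: Orange 12, Pink 16, Yellow 8, Red 9, Blue 10. Yellow eliminated.
Round 3: Orange 20, Pink 16, Red 9, Blue 10. Red eliminated.
Round 4: Orange 29, Pink 16, Blue 10. Orange has a majority (≥28).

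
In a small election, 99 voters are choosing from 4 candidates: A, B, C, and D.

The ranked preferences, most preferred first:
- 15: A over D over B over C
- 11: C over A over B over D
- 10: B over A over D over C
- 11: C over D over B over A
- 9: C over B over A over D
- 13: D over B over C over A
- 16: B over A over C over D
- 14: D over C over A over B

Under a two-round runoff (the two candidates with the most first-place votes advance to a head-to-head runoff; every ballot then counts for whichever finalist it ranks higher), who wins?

Round 1 first-place votes: A 15, B 26, C 31, D 27. C and D advance.
Runoff: C is ranked above D on 47 ballots, D above C on 52.

D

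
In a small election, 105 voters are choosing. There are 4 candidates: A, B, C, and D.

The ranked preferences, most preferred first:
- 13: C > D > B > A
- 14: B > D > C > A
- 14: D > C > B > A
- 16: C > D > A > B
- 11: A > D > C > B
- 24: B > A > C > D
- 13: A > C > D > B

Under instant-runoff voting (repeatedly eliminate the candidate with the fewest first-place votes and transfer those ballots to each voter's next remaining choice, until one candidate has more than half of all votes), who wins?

Round 1: A 24, B 38, C 29, D 14. D eliminated.
Round 2: A 24, B 38, C 43. A eliminated.
Round 3: B 38, C 67. C has a majority (≥53).

C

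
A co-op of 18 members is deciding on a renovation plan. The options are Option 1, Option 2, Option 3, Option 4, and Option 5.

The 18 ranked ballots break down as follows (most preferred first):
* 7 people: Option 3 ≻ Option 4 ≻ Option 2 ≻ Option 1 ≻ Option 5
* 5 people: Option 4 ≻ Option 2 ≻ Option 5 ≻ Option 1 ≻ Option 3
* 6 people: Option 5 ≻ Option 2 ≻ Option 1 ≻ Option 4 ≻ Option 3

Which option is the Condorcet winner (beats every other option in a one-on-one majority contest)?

Option 4

Option 4 vs Option 1: 12–6
Option 4 vs Option 2: 12–6
Option 4 vs Option 3: 11–7
Option 4 vs Option 5: 12–6
Option 4 beats every other option.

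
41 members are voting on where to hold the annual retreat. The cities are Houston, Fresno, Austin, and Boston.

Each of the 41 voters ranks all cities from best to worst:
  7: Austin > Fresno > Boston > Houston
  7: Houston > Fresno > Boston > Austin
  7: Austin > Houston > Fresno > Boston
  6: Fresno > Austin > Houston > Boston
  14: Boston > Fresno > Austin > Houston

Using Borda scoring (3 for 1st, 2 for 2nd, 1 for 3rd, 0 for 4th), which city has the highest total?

Fresno

Houston: 7×0 + 7×3 + 7×2 + 6×1 + 14×0 = 41
Fresno: 7×2 + 7×2 + 7×1 + 6×3 + 14×2 = 81
Austin: 7×3 + 7×0 + 7×3 + 6×2 + 14×1 = 68
Boston: 7×1 + 7×1 + 7×0 + 6×0 + 14×3 = 56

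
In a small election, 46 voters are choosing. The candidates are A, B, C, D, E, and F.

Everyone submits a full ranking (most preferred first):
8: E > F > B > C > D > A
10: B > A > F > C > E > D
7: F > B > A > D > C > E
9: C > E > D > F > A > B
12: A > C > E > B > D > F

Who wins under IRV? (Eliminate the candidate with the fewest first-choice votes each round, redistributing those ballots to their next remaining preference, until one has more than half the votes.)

B

Round 1: A 12, B 10, C 9, D 0, E 8, F 7. D eliminated.
Round 2: A 12, B 10, C 9, E 8, F 7. F eliminated.
Round 3: A 12, B 17, C 9, E 8. E eliminated.
Round 4: A 12, B 25, C 9. B has a majority (≥24).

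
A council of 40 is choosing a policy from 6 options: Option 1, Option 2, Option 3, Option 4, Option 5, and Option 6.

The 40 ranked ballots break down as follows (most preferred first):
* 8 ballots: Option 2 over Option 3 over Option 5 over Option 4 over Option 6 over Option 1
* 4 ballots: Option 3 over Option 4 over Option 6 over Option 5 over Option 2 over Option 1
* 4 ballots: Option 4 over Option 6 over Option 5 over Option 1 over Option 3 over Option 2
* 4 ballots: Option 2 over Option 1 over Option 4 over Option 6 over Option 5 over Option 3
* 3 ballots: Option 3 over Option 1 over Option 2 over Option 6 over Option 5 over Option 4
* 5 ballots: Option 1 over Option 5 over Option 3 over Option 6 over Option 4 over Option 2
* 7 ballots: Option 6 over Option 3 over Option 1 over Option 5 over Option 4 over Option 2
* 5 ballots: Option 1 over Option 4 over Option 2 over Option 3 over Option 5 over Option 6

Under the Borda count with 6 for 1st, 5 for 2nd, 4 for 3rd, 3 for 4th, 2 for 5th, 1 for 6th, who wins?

Option 1: 8×1 + 4×1 + 4×3 + 4×5 + 3×5 + 5×6 + 7×4 + 5×6 = 147
Option 2: 8×6 + 4×2 + 4×1 + 4×6 + 3×4 + 5×1 + 7×1 + 5×4 = 128
Option 3: 8×5 + 4×6 + 4×2 + 4×1 + 3×6 + 5×4 + 7×5 + 5×3 = 164
Option 4: 8×3 + 4×5 + 4×6 + 4×4 + 3×1 + 5×2 + 7×2 + 5×5 = 136
Option 5: 8×4 + 4×3 + 4×4 + 4×2 + 3×2 + 5×5 + 7×3 + 5×2 = 130
Option 6: 8×2 + 4×4 + 4×5 + 4×3 + 3×3 + 5×3 + 7×6 + 5×1 = 135

Option 3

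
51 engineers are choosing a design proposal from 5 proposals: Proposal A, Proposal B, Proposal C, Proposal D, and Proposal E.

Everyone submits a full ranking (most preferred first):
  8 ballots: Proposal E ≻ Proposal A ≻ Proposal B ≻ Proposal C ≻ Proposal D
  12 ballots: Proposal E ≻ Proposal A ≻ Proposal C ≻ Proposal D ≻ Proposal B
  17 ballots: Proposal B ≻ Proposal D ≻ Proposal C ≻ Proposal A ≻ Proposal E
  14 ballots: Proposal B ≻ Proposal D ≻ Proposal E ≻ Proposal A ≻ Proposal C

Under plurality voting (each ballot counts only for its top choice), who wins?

First-place votes: Proposal A 0, Proposal B 31, Proposal C 0, Proposal D 0, Proposal E 20.

Proposal B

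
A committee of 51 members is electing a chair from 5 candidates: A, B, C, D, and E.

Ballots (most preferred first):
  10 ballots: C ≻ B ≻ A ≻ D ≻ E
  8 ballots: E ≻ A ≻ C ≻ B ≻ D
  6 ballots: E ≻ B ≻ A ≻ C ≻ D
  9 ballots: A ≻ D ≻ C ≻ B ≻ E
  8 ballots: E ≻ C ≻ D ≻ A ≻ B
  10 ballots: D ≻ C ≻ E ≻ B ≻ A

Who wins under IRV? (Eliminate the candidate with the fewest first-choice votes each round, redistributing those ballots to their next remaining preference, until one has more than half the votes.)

D

Round 1: A 9, B 0, C 10, D 10, E 22. B eliminated.
Round 2: A 9, C 10, D 10, E 22. A eliminated.
Round 3: C 10, D 19, E 22. C eliminated.
Round 4: D 29, E 22. D has a majority (≥26).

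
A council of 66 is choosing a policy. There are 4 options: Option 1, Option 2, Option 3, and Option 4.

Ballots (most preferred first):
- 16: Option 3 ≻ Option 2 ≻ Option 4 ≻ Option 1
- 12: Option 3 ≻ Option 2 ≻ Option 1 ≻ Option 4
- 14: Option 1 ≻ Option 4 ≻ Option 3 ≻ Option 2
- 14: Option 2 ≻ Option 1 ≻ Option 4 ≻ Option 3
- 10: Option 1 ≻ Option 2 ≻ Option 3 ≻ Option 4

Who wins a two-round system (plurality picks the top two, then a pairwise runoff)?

Round 1 first-place votes: Option 1 24, Option 2 14, Option 3 28, Option 4 0. Option 3 and Option 1 advance.
Runoff: Option 3 is ranked above Option 1 on 28 ballots, Option 1 above Option 3 on 38.

Option 1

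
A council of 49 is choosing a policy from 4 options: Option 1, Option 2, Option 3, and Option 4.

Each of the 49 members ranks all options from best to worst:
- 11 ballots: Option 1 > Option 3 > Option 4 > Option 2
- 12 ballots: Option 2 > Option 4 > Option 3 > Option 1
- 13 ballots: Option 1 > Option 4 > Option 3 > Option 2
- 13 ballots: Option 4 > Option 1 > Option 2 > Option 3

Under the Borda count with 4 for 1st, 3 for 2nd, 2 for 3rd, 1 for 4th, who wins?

Option 4

Option 1: 11×4 + 12×1 + 13×4 + 13×3 = 147
Option 2: 11×1 + 12×4 + 13×1 + 13×2 = 98
Option 3: 11×3 + 12×2 + 13×2 + 13×1 = 96
Option 4: 11×2 + 12×3 + 13×3 + 13×4 = 149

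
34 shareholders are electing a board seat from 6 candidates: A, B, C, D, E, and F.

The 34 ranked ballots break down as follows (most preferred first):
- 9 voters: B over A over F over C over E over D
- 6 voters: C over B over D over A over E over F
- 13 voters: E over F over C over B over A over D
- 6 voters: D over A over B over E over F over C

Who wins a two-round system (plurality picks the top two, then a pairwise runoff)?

B

Round 1 first-place votes: A 0, B 9, C 6, D 6, E 13, F 0. E and B advance.
Runoff: E is ranked above B on 13 ballots, B above E on 21.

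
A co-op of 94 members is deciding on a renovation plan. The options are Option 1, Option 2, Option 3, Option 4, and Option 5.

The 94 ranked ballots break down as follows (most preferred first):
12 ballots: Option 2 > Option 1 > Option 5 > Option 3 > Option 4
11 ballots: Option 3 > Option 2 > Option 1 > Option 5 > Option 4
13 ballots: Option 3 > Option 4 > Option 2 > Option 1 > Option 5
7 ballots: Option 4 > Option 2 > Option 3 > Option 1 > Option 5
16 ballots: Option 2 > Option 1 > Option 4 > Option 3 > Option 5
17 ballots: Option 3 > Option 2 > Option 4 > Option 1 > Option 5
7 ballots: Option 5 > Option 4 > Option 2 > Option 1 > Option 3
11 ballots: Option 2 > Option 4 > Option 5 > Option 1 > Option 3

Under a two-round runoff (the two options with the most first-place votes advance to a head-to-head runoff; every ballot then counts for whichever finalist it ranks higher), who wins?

Option 2

Round 1 first-place votes: Option 1 0, Option 2 39, Option 3 41, Option 4 7, Option 5 7. Option 3 and Option 2 advance.
Runoff: Option 3 is ranked above Option 2 on 41 ballots, Option 2 above Option 3 on 53.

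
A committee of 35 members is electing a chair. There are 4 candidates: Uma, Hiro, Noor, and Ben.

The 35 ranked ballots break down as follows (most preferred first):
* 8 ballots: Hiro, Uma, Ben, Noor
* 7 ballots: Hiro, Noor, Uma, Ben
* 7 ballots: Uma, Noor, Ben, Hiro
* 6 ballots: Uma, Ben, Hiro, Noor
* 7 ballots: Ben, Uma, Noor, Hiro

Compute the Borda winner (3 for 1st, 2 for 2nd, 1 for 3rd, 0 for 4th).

Uma

Uma: 8×2 + 7×1 + 7×3 + 6×3 + 7×2 = 76
Hiro: 8×3 + 7×3 + 7×0 + 6×1 + 7×0 = 51
Noor: 8×0 + 7×2 + 7×2 + 6×0 + 7×1 = 35
Ben: 8×1 + 7×0 + 7×1 + 6×2 + 7×3 = 48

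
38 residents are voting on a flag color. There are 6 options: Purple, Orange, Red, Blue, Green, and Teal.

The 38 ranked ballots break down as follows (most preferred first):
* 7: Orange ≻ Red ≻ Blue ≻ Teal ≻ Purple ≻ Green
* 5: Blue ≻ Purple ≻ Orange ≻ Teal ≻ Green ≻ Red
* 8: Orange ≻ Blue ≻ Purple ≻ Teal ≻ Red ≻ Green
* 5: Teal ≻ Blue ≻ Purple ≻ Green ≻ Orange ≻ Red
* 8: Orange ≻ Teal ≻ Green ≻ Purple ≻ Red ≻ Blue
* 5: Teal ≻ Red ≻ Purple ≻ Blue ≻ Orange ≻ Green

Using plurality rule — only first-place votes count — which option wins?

First-place votes: Purple 0, Orange 23, Red 0, Blue 5, Green 0, Teal 10.

Orange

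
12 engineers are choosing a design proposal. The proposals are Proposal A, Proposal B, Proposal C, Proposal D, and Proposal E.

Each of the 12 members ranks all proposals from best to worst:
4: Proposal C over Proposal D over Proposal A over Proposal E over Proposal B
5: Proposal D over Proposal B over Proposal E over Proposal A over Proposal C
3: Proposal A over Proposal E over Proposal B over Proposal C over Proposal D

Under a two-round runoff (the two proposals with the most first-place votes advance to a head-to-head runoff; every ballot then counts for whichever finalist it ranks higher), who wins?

Proposal C

Round 1 first-place votes: Proposal A 3, Proposal B 0, Proposal C 4, Proposal D 5, Proposal E 0. Proposal D and Proposal C advance.
Runoff: Proposal D is ranked above Proposal C on 5 ballots, Proposal C above Proposal D on 7.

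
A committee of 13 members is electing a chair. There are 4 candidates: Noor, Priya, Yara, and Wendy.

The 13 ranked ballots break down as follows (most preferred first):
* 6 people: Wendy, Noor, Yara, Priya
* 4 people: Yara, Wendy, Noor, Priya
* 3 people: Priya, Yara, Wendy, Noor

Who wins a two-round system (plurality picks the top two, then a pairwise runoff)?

Round 1 first-place votes: Noor 0, Priya 3, Yara 4, Wendy 6. Wendy and Yara advance.
Runoff: Wendy is ranked above Yara on 6 ballots, Yara above Wendy on 7.

Yara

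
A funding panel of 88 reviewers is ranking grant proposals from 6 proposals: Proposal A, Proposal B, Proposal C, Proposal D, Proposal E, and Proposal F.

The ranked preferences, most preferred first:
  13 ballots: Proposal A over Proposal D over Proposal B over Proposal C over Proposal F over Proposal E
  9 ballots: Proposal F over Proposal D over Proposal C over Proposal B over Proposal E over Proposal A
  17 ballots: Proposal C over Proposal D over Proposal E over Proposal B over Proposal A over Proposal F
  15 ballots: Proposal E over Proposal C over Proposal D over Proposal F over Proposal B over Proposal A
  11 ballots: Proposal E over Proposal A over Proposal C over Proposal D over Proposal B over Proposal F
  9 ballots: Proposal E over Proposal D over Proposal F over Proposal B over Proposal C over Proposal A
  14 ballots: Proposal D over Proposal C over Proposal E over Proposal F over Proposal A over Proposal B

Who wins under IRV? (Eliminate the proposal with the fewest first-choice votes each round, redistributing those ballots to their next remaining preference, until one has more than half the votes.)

Round 1: Proposal A 13, Proposal B 0, Proposal C 17, Proposal D 14, Proposal E 35, Proposal F 9. Proposal B eliminated.
Round 2: Proposal A 13, Proposal C 17, Proposal D 14, Proposal E 35, Proposal F 9. Proposal F eliminated.
Round 3: Proposal A 13, Proposal C 17, Proposal D 23, Proposal E 35. Proposal A eliminated.
Round 4: Proposal C 17, Proposal D 36, Proposal E 35. Proposal C eliminated.
Round 5: Proposal D 53, Proposal E 35. Proposal D has a majority (≥45).

Proposal D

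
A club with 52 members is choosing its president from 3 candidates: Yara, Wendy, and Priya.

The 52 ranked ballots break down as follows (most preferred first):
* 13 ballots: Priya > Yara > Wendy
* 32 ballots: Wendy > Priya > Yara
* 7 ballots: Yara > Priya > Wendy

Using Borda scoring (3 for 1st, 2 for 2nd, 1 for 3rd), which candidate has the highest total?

Priya

Yara: 13×2 + 32×1 + 7×3 = 79
Wendy: 13×1 + 32×3 + 7×1 = 116
Priya: 13×3 + 32×2 + 7×2 = 117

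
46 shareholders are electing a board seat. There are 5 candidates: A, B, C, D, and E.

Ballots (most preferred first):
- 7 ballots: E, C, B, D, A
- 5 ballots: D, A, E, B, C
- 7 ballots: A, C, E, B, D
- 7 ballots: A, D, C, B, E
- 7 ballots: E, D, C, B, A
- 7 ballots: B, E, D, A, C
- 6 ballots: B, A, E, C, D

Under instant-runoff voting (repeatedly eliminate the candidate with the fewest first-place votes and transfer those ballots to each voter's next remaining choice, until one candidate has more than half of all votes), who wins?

A

Round 1: A 14, B 13, C 0, D 5, E 14. C eliminated.
Round 2: A 14, B 13, D 5, E 14. D eliminated.
Round 3: A 19, B 13, E 14. B eliminated.
Round 4: A 25, E 21. A has a majority (≥24).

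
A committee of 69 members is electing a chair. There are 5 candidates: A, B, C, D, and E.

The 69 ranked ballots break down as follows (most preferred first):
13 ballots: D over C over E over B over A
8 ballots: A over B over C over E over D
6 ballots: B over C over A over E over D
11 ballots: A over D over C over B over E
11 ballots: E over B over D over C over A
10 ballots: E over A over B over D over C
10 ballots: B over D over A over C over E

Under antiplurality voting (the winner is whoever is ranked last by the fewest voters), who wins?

B

Last-place votes: A 24, B 0, C 10, D 14, E 21.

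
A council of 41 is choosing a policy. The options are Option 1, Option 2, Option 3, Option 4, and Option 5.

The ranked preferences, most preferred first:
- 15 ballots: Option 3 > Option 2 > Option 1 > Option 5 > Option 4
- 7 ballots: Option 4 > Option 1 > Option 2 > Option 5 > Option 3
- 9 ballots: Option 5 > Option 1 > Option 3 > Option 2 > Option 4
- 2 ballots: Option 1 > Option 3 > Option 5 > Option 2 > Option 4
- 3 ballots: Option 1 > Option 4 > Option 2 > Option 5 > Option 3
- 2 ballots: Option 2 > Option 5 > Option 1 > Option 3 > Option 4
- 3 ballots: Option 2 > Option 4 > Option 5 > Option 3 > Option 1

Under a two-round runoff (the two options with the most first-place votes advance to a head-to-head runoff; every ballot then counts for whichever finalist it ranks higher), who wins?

Option 5

Round 1 first-place votes: Option 1 5, Option 2 5, Option 3 15, Option 4 7, Option 5 9. Option 3 and Option 5 advance.
Runoff: Option 3 is ranked above Option 5 on 17 ballots, Option 5 above Option 3 on 24.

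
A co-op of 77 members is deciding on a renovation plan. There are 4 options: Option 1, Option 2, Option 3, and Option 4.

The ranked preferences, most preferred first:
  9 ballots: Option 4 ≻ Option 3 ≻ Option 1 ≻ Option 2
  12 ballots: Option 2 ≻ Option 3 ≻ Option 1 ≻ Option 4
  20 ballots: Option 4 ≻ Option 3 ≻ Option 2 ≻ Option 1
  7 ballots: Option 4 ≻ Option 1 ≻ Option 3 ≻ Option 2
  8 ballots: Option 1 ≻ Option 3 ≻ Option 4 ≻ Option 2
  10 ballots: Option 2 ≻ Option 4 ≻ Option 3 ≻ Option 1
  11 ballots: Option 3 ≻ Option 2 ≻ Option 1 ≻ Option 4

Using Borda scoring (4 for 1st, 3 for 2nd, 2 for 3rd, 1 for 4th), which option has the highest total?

Option 1: 9×2 + 12×2 + 20×1 + 7×3 + 8×4 + 10×1 + 11×2 = 147
Option 2: 9×1 + 12×4 + 20×2 + 7×1 + 8×1 + 10×4 + 11×3 = 185
Option 3: 9×3 + 12×3 + 20×3 + 7×2 + 8×3 + 10×2 + 11×4 = 225
Option 4: 9×4 + 12×1 + 20×4 + 7×4 + 8×2 + 10×3 + 11×1 = 213

Option 3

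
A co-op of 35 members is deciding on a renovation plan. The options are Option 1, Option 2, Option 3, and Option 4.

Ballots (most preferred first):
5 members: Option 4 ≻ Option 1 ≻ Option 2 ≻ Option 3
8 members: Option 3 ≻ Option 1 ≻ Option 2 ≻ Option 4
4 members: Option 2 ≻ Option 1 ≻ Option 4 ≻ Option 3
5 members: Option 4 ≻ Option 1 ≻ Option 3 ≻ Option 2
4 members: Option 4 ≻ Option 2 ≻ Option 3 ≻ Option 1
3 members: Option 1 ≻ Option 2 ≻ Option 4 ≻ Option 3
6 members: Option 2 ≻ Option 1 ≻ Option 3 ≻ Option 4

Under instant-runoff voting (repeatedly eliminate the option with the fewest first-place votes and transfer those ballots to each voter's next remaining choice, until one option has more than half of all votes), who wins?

Round 1: Option 1 3, Option 2 10, Option 3 8, Option 4 14. Option 1 eliminated.
Round 2: Option 2 13, Option 3 8, Option 4 14. Option 3 eliminated.
Round 3: Option 2 21, Option 4 14. Option 2 has a majority (≥18).

Option 2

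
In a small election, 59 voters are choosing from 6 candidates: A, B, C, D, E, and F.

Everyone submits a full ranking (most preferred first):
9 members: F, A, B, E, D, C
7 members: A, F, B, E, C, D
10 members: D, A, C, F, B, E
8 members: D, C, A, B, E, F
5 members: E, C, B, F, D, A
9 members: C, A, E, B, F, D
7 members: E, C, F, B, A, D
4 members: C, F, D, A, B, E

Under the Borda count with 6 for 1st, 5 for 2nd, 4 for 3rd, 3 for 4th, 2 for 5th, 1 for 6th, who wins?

A: 9×5 + 7×6 + 10×5 + 8×4 + 5×1 + 9×5 + 7×2 + 4×3 = 245
B: 9×4 + 7×4 + 10×2 + 8×3 + 5×4 + 9×3 + 7×3 + 4×2 = 184
C: 9×1 + 7×2 + 10×4 + 8×5 + 5×5 + 9×6 + 7×5 + 4×6 = 241
D: 9×2 + 7×1 + 10×6 + 8×6 + 5×2 + 9×1 + 7×1 + 4×4 = 175
E: 9×3 + 7×3 + 10×1 + 8×2 + 5×6 + 9×4 + 7×6 + 4×1 = 186
F: 9×6 + 7×5 + 10×3 + 8×1 + 5×3 + 9×2 + 7×4 + 4×5 = 208

A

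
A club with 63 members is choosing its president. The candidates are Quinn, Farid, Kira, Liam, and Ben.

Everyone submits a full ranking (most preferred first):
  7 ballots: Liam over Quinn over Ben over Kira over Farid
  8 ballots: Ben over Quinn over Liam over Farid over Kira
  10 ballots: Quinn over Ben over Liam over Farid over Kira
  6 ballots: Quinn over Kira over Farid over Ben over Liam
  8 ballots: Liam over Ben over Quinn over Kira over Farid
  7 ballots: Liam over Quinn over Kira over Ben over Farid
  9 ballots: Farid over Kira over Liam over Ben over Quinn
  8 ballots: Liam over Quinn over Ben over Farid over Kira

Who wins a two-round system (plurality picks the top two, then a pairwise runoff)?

Liam

Round 1 first-place votes: Quinn 16, Farid 9, Kira 0, Liam 30, Ben 8. Liam and Quinn advance.
Runoff: Liam is ranked above Quinn on 39 ballots, Quinn above Liam on 24.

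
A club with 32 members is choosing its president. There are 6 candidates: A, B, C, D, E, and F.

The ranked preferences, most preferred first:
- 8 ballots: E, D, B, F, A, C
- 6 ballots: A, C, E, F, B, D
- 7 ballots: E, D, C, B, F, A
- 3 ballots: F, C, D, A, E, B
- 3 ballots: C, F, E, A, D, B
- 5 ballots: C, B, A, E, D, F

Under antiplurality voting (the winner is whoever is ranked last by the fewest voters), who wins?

E

Last-place votes: A 7, B 6, C 8, D 6, E 0, F 5.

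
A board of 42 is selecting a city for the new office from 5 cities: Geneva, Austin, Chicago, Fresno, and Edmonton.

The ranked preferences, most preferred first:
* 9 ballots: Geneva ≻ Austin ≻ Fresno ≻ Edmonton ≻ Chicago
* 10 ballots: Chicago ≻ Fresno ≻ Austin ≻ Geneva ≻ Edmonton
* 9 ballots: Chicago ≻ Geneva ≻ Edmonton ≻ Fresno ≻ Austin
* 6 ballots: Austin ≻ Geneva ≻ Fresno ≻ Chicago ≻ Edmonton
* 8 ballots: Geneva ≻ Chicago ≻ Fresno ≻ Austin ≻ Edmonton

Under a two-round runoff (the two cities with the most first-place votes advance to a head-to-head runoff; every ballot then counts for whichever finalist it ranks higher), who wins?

Geneva

Round 1 first-place votes: Geneva 17, Austin 6, Chicago 19, Fresno 0, Edmonton 0. Chicago and Geneva advance.
Runoff: Chicago is ranked above Geneva on 19 ballots, Geneva above Chicago on 23.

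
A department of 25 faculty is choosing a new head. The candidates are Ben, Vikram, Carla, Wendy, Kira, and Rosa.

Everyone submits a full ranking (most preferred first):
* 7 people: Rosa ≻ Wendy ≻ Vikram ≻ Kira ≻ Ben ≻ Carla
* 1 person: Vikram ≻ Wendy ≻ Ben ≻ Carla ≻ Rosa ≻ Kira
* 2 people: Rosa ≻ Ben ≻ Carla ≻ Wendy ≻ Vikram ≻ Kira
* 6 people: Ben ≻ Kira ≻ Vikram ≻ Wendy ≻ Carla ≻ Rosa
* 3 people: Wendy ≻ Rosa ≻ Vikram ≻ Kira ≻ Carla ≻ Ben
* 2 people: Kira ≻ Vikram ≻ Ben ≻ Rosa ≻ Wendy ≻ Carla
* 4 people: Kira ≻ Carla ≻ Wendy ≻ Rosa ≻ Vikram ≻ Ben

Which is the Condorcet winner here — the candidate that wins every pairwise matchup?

Wendy

Wendy vs Ben: 15–10
Wendy vs Vikram: 16–9
Wendy vs Carla: 19–6
Wendy vs Kira: 13–12
Wendy vs Rosa: 14–11
Wendy beats every other candidate.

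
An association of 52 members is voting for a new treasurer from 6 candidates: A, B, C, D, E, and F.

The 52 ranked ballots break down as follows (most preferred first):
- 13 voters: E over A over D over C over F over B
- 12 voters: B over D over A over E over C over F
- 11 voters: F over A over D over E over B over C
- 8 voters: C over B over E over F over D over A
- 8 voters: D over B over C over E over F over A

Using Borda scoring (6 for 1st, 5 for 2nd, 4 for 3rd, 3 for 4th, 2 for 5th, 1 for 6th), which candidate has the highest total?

A: 13×5 + 12×4 + 11×5 + 8×1 + 8×1 = 184
B: 13×1 + 12×6 + 11×2 + 8×5 + 8×5 = 187
C: 13×3 + 12×2 + 11×1 + 8×6 + 8×4 = 154
D: 13×4 + 12×5 + 11×4 + 8×2 + 8×6 = 220
E: 13×6 + 12×3 + 11×3 + 8×4 + 8×3 = 203
F: 13×2 + 12×1 + 11×6 + 8×3 + 8×2 = 144

D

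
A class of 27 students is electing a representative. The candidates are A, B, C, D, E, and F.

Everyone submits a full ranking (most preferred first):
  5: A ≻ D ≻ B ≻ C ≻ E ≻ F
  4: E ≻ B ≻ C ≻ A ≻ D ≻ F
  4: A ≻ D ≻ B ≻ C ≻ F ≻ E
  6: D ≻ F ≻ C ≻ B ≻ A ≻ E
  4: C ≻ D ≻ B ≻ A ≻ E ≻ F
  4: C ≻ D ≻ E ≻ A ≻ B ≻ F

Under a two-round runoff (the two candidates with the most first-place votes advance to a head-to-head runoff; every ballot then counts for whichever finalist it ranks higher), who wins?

Round 1 first-place votes: A 9, B 0, C 8, D 6, E 4, F 0. A and C advance.
Runoff: A is ranked above C on 9 ballots, C above A on 18.

C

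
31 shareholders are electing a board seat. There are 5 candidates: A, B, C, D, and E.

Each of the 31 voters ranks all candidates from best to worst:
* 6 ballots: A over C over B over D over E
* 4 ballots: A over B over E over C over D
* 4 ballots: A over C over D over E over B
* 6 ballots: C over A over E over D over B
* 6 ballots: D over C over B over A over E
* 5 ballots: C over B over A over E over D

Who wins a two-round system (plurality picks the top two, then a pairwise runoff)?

C

Round 1 first-place votes: A 14, B 0, C 11, D 6, E 0. A and C advance.
Runoff: A is ranked above C on 14 ballots, C above A on 17.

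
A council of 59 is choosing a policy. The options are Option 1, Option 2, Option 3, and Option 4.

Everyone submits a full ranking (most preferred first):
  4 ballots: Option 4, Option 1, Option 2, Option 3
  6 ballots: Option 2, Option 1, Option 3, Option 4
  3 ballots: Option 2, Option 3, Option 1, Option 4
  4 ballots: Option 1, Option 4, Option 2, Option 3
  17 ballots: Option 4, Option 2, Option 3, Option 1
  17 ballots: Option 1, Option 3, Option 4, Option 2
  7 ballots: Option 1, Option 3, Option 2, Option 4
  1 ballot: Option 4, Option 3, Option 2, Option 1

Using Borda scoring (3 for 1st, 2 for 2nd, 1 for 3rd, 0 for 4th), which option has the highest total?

Option 1: 4×2 + 6×2 + 3×1 + 4×3 + 17×0 + 17×3 + 7×3 + 1×0 = 107
Option 2: 4×1 + 6×3 + 3×3 + 4×1 + 17×2 + 17×0 + 7×1 + 1×1 = 77
Option 3: 4×0 + 6×1 + 3×2 + 4×0 + 17×1 + 17×2 + 7×2 + 1×2 = 79
Option 4: 4×3 + 6×0 + 3×0 + 4×2 + 17×3 + 17×1 + 7×0 + 1×3 = 91

Option 1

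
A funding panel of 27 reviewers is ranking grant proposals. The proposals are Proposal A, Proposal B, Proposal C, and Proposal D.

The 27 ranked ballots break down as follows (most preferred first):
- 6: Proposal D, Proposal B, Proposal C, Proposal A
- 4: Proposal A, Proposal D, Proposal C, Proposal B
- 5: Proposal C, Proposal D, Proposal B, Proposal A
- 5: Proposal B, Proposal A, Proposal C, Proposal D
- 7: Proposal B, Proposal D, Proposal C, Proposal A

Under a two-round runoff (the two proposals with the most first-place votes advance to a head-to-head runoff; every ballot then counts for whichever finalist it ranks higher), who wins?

Proposal D

Round 1 first-place votes: Proposal A 4, Proposal B 12, Proposal C 5, Proposal D 6. Proposal B and Proposal D advance.
Runoff: Proposal B is ranked above Proposal D on 12 ballots, Proposal D above Proposal B on 15.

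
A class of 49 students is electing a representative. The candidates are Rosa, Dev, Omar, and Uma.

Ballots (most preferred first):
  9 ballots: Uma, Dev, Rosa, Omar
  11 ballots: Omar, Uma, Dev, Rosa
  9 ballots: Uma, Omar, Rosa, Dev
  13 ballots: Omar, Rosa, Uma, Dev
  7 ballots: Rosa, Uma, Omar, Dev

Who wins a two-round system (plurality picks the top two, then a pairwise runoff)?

Round 1 first-place votes: Rosa 7, Dev 0, Omar 24, Uma 18. Omar and Uma advance.
Runoff: Omar is ranked above Uma on 24 ballots, Uma above Omar on 25.

Uma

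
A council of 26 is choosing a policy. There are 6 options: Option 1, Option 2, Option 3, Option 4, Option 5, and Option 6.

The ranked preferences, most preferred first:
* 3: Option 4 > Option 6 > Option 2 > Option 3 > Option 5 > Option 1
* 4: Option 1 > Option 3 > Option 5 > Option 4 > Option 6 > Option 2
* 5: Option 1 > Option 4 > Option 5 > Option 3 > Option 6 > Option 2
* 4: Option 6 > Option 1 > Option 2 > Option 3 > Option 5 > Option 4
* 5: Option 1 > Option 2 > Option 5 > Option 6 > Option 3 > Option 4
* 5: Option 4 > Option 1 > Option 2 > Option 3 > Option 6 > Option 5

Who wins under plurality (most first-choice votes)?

Option 1

First-place votes: Option 1 14, Option 2 0, Option 3 0, Option 4 8, Option 5 0, Option 6 4.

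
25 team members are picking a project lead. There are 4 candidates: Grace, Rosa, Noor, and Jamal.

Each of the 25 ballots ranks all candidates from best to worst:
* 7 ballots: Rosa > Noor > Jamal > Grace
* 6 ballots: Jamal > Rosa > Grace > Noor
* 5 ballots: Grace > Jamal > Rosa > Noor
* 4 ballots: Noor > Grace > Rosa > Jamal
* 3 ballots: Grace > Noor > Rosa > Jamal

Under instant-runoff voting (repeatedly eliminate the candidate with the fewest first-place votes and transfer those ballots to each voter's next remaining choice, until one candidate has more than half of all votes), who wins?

Rosa

Round 1: Grace 8, Rosa 7, Noor 4, Jamal 6. Noor eliminated.
Round 2: Grace 12, Rosa 7, Jamal 6. Jamal eliminated.
Round 3: Grace 12, Rosa 13. Rosa has a majority (≥13).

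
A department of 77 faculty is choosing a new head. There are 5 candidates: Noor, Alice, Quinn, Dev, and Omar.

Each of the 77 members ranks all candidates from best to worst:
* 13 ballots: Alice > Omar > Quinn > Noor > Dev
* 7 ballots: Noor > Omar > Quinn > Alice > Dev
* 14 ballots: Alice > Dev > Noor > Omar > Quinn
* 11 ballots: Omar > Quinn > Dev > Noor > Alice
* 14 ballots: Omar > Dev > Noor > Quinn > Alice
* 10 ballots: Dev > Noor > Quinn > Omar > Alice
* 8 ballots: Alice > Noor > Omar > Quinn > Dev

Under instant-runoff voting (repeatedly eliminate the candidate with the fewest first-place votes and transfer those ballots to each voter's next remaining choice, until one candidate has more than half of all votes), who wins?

Round 1: Noor 7, Alice 35, Quinn 0, Dev 10, Omar 25. Quinn eliminated.
Round 2: Noor 7, Alice 35, Dev 10, Omar 25. Noor eliminated.
Round 3: Alice 35, Dev 10, Omar 32. Dev eliminated.
Round 4: Alice 35, Omar 42. Omar has a majority (≥39).

Omar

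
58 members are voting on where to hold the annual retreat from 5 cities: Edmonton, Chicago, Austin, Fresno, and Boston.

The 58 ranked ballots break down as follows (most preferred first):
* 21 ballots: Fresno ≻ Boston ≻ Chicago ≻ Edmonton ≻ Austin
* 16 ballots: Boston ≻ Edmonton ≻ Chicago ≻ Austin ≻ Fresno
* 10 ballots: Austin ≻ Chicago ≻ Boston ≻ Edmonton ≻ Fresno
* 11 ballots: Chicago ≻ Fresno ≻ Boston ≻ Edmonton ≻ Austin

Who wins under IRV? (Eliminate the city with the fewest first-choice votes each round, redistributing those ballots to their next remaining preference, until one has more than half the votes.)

Chicago

Round 1: Edmonton 0, Chicago 11, Austin 10, Fresno 21, Boston 16. Edmonton eliminated.
Round 2: Chicago 11, Austin 10, Fresno 21, Boston 16. Austin eliminated.
Round 3: Chicago 21, Fresno 21, Boston 16. Boston eliminated.
Round 4: Chicago 37, Fresno 21. Chicago has a majority (≥30).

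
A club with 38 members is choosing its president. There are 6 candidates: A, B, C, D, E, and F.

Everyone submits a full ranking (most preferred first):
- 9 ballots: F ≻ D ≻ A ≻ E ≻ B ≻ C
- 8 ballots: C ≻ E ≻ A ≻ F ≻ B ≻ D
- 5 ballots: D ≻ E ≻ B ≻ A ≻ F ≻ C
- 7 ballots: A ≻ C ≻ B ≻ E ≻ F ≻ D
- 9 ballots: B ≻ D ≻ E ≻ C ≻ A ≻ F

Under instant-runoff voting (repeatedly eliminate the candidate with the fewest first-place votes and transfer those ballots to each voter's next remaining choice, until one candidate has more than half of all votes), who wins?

Round 1: A 7, B 9, C 8, D 5, E 0, F 9. E eliminated.
Round 2: A 7, B 9, C 8, D 5, F 9. D eliminated.
Round 3: A 7, B 14, C 8, F 9. A eliminated.
Round 4: B 14, C 15, F 9. F eliminated.
Round 5: B 23, C 15. B has a majority (≥20).

B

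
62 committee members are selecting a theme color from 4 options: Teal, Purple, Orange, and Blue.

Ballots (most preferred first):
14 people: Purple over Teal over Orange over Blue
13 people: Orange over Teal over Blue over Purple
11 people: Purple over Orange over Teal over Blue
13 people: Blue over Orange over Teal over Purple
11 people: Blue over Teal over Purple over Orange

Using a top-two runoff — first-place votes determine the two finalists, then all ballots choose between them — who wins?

Round 1 first-place votes: Teal 0, Purple 25, Orange 13, Blue 24. Purple and Blue advance.
Runoff: Purple is ranked above Blue on 25 ballots, Blue above Purple on 37.

Blue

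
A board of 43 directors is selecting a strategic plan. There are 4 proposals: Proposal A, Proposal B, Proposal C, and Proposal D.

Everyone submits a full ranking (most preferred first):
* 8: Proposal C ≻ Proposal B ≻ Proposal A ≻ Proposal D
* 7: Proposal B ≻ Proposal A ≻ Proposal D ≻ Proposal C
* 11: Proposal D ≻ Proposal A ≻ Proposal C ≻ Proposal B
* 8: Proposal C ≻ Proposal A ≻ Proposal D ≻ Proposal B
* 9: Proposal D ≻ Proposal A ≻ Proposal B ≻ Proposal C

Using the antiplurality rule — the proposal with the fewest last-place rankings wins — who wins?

Proposal A

Last-place votes: Proposal A 0, Proposal B 19, Proposal C 16, Proposal D 8.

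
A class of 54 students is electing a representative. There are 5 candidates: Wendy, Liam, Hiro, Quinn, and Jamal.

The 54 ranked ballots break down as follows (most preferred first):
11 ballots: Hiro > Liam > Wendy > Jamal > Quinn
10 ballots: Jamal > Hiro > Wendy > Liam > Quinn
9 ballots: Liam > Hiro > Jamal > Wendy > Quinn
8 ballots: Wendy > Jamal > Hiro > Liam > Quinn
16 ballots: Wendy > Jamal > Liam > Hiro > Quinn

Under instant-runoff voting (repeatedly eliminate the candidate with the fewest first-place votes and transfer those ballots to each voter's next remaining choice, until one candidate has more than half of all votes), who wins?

Round 1: Wendy 24, Liam 9, Hiro 11, Quinn 0, Jamal 10. Quinn eliminated.
Round 2: Wendy 24, Liam 9, Hiro 11, Jamal 10. Liam eliminated.
Round 3: Wendy 24, Hiro 20, Jamal 10. Jamal eliminated.
Round 4: Wendy 24, Hiro 30. Hiro has a majority (≥28).

Hiro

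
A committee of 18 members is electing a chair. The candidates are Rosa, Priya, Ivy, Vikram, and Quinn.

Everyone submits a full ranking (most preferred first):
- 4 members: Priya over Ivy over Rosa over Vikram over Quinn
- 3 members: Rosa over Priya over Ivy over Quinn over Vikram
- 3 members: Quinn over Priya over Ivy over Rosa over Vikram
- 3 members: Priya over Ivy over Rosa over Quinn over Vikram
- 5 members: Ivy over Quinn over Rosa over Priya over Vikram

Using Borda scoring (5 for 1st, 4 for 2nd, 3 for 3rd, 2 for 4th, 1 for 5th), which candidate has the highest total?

Rosa: 4×3 + 3×5 + 3×2 + 3×3 + 5×3 = 57
Priya: 4×5 + 3×4 + 3×4 + 3×5 + 5×2 = 69
Ivy: 4×4 + 3×3 + 3×3 + 3×4 + 5×5 = 71
Vikram: 4×2 + 3×1 + 3×1 + 3×1 + 5×1 = 22
Quinn: 4×1 + 3×2 + 3×5 + 3×2 + 5×4 = 51

Ivy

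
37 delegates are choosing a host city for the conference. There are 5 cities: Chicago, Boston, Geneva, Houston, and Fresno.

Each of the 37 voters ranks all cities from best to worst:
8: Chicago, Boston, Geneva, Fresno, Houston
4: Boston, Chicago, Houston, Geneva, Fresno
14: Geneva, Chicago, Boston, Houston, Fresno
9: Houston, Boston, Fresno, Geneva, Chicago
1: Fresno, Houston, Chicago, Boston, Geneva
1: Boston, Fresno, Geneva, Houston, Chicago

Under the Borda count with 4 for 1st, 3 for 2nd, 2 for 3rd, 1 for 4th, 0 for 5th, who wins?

Boston

Chicago: 8×4 + 4×3 + 14×3 + 9×0 + 1×2 + 1×0 = 88
Boston: 8×3 + 4×4 + 14×2 + 9×3 + 1×1 + 1×4 = 100
Geneva: 8×2 + 4×1 + 14×4 + 9×1 + 1×0 + 1×2 = 87
Houston: 8×0 + 4×2 + 14×1 + 9×4 + 1×3 + 1×1 = 62
Fresno: 8×1 + 4×0 + 14×0 + 9×2 + 1×4 + 1×3 = 33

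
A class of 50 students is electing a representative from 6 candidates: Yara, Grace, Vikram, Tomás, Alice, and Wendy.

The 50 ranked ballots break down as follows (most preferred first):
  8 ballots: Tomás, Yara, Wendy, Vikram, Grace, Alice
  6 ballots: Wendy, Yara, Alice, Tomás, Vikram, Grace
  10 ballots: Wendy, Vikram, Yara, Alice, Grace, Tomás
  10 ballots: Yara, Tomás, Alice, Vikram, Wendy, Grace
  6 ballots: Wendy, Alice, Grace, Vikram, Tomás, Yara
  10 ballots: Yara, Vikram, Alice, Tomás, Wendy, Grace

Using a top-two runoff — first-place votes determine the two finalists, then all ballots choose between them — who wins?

Round 1 first-place votes: Yara 20, Grace 0, Vikram 0, Tomás 8, Alice 0, Wendy 22. Wendy and Yara advance.
Runoff: Wendy is ranked above Yara on 22 ballots, Yara above Wendy on 28.

Yara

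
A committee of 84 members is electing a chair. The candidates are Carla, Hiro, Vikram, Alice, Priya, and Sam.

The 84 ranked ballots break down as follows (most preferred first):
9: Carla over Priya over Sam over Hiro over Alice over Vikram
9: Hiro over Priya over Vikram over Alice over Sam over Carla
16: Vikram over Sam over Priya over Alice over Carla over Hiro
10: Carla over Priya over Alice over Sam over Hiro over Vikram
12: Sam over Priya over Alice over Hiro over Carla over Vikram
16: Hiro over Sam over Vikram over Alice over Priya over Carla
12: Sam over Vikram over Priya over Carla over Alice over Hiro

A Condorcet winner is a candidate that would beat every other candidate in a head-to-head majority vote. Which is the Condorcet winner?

Sam

Sam vs Carla: 65–19
Sam vs Hiro: 59–25
Sam vs Vikram: 59–25
Sam vs Alice: 65–19
Sam vs Priya: 56–28
Sam beats every other candidate.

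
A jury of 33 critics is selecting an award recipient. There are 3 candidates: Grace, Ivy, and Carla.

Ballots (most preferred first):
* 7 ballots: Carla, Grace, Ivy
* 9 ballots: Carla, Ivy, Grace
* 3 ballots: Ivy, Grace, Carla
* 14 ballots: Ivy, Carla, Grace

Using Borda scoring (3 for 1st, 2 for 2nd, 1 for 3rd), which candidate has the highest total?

Grace: 7×2 + 9×1 + 3×2 + 14×1 = 43
Ivy: 7×1 + 9×2 + 3×3 + 14×3 = 76
Carla: 7×3 + 9×3 + 3×1 + 14×2 = 79

Carla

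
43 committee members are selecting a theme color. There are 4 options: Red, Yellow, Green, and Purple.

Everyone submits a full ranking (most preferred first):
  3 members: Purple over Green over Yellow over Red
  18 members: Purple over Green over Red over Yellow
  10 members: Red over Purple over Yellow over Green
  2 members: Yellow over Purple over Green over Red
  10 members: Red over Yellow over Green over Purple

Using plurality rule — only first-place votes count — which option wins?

Purple

First-place votes: Red 20, Yellow 2, Green 0, Purple 21.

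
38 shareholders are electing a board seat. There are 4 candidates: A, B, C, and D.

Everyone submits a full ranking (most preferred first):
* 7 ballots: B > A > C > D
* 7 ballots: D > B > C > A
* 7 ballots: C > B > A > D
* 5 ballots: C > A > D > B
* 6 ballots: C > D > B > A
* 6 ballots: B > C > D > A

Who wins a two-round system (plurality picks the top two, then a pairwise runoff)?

Round 1 first-place votes: A 0, B 13, C 18, D 7. C and B advance.
Runoff: C is ranked above B on 18 ballots, B above C on 20.

B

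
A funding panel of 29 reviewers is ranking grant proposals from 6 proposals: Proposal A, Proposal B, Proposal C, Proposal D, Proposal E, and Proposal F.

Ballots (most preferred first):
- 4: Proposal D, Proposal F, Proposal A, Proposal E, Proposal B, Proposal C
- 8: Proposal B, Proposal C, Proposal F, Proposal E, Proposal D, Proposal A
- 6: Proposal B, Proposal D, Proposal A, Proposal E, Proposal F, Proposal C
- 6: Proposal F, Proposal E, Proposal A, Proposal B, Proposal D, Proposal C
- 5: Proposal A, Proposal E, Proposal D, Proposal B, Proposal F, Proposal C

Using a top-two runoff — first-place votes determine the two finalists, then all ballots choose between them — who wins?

Proposal B

Round 1 first-place votes: Proposal A 5, Proposal B 14, Proposal C 0, Proposal D 4, Proposal E 0, Proposal F 6. Proposal B and Proposal F advance.
Runoff: Proposal B is ranked above Proposal F on 19 ballots, Proposal F above Proposal B on 10.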